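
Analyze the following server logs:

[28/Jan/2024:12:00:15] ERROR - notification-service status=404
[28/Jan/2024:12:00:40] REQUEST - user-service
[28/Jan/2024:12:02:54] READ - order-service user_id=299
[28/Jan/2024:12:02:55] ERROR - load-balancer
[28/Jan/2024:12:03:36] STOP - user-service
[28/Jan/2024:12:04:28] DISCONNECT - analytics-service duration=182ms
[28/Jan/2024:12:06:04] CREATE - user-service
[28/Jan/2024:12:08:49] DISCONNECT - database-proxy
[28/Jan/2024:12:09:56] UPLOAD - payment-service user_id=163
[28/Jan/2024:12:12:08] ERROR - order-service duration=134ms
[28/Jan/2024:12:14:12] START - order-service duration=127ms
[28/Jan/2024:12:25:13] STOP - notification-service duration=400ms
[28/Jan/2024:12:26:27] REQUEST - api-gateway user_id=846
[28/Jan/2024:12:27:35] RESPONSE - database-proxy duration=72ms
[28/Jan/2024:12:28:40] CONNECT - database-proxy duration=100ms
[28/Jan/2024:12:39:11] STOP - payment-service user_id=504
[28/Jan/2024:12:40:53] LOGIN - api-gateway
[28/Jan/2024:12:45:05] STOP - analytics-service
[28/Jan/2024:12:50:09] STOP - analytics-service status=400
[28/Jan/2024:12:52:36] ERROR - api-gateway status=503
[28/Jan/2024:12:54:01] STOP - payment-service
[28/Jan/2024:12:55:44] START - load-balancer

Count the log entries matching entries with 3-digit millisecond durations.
5

To find matching entries:

1. Pattern to match: entries with 3-digit millisecond durations
2. Scan each log entry for the pattern
3. Count matches: 5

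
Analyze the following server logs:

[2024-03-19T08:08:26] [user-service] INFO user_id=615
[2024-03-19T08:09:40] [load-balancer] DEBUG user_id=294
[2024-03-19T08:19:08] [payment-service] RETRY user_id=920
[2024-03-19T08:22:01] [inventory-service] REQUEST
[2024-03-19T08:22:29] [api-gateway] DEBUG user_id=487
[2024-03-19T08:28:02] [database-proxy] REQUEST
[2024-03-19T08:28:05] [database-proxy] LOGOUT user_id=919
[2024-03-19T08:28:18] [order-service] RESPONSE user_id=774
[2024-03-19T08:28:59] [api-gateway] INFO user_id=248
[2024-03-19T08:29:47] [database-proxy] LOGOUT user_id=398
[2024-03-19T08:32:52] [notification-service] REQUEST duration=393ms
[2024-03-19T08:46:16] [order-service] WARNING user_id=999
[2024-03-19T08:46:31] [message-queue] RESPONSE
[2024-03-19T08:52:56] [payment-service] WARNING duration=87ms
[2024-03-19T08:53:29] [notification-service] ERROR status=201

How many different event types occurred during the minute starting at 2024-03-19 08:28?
4

To count unique event types:

1. Filter events in the minute starting at 2024-03-19 08:28
2. Extract event types from matching entries
3. Count unique types: 4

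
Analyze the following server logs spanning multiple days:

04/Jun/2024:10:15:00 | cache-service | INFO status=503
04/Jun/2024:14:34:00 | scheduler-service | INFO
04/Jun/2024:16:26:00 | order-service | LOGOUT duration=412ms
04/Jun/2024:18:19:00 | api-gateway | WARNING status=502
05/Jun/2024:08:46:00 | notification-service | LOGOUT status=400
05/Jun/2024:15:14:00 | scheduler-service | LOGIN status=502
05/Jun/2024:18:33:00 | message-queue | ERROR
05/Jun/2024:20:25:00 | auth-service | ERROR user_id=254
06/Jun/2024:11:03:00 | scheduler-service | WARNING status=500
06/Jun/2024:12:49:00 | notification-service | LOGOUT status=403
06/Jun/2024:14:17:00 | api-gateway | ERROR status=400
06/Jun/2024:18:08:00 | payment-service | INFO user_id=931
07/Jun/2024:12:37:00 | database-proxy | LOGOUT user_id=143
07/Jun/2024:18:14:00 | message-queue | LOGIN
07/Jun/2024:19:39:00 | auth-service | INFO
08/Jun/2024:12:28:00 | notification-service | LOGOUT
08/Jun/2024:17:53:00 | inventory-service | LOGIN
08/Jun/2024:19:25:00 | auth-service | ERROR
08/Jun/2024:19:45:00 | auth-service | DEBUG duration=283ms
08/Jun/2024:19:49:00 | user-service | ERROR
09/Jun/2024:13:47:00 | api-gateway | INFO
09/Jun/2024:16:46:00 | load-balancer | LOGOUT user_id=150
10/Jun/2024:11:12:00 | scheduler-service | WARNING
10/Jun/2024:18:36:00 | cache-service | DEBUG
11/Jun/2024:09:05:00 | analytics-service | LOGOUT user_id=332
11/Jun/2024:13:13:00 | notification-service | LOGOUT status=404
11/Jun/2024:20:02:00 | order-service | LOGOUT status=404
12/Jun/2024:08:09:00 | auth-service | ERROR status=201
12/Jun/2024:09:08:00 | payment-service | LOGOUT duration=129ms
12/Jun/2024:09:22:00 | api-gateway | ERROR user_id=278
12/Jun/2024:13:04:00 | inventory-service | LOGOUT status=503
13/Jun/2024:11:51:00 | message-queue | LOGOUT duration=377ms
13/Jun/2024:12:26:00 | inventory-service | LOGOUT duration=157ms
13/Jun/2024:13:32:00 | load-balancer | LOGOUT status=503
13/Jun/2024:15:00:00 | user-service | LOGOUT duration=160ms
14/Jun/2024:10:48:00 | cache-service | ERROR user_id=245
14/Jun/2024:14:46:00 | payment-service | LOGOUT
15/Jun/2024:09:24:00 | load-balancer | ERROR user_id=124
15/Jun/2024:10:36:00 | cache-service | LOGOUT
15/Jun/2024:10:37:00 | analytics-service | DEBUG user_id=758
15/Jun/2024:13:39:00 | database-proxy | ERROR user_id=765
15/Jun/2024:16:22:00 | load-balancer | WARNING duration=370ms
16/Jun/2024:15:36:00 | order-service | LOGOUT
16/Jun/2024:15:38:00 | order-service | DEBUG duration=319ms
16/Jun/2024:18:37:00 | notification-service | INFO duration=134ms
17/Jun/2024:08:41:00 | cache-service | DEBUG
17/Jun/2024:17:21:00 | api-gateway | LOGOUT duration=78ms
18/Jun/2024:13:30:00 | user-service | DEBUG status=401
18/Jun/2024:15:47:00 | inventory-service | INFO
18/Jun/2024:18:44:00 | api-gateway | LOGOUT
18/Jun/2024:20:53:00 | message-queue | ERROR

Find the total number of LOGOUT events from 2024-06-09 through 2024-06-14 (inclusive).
11

To filter by date range:

1. Date range: 2024-06-09 through 2024-06-14, both dates inclusive
2. Filter for LOGOUT events whose date falls in this range
3. Count matching events: 11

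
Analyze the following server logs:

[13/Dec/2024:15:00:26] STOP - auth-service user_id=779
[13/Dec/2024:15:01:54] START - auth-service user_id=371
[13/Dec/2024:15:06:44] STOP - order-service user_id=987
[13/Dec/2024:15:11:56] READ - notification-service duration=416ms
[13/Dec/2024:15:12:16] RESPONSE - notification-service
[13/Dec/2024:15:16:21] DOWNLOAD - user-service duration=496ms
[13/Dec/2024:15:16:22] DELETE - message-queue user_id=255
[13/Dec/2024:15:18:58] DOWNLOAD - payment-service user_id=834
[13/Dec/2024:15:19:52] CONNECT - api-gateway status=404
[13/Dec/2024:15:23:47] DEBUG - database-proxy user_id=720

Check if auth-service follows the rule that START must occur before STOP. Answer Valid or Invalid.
Invalid

To validate ordering:

1. Required order: START → STOP
2. Rule: START must occur before STOP
3. Check actual order of events for auth-service
4. Result: Invalid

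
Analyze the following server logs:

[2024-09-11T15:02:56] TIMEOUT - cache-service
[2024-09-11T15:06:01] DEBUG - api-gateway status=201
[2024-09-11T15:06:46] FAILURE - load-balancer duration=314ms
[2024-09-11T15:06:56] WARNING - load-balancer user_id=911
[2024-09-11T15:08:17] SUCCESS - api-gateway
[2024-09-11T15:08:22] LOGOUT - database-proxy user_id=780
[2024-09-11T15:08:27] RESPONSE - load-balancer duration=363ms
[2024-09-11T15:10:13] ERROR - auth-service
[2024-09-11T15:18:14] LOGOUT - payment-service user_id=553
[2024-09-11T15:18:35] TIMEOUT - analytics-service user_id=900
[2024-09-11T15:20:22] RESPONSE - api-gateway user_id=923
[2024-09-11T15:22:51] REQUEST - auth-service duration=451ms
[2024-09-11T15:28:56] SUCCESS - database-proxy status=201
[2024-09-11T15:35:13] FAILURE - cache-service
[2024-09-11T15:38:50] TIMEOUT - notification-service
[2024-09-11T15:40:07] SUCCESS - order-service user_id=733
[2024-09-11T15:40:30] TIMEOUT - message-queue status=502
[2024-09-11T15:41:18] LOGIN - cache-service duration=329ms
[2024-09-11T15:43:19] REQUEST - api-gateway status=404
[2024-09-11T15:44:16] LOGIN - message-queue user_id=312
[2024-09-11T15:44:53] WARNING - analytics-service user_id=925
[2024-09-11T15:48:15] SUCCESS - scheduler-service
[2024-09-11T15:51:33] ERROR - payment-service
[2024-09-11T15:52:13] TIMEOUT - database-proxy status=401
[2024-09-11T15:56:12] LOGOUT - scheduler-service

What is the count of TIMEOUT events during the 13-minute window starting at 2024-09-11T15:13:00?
1

To count events in the time window:

1. Window boundaries: 2024-09-11T15:13:00 to 2024-09-11T15:26:00
2. Filter for TIMEOUT events within this window
3. Count matching events: 1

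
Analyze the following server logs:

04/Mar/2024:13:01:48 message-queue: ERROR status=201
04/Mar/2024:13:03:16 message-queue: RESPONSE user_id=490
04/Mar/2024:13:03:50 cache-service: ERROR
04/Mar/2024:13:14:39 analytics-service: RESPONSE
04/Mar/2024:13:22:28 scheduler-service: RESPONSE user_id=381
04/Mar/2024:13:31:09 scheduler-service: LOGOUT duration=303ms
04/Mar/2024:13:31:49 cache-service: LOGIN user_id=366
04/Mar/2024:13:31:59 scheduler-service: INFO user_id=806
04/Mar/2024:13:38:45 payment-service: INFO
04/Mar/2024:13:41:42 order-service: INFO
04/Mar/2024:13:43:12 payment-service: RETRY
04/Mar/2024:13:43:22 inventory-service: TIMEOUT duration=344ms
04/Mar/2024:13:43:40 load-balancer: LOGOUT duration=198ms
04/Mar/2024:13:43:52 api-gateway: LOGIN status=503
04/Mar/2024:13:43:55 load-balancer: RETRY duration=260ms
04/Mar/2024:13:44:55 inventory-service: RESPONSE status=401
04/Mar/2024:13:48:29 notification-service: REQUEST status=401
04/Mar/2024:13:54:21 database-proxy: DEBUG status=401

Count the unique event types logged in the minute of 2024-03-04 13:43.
4

To count unique event types:

1. Filter events in the minute starting at 2024-03-04 13:43
2. Extract event types from matching entries
3. Count unique types: 4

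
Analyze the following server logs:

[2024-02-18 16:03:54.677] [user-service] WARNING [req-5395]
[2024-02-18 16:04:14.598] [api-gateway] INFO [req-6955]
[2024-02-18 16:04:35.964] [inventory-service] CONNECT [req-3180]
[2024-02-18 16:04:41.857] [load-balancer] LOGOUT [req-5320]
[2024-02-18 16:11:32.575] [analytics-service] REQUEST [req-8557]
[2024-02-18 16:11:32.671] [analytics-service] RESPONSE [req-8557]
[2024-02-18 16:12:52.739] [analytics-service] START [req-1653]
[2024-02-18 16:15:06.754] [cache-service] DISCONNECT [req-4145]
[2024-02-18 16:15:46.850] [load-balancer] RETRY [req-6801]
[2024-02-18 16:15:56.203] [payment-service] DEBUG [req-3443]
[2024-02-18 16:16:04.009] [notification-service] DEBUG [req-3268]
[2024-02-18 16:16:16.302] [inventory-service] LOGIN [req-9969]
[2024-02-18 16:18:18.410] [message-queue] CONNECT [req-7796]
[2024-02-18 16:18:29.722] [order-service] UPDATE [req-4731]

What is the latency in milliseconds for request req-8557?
96

To calculate latency:

1. Find REQUEST with id req-8557: 2024-02-18 16:11:32.575
2. Find RESPONSE with id req-8557: 2024-02-18 16:11:32.671
3. Latency: 2024-02-18 16:11:32.671 - 2024-02-18 16:11:32.575 = 96ms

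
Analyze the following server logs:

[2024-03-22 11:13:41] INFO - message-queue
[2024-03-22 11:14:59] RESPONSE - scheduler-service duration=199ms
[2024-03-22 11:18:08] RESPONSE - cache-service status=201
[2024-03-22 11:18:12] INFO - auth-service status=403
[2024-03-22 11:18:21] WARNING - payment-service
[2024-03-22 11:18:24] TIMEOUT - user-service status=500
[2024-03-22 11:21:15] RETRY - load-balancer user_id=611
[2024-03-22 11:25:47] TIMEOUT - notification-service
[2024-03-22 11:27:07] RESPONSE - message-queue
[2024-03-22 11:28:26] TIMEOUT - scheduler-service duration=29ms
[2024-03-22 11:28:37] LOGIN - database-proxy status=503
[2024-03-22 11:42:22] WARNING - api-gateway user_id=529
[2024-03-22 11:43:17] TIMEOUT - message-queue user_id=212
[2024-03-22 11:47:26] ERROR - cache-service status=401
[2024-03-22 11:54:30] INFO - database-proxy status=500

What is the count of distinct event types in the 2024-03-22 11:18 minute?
4

To count unique event types:

1. Filter events in the minute starting at 2024-03-22 11:18
2. Extract event types from matching entries
3. Count unique types: 4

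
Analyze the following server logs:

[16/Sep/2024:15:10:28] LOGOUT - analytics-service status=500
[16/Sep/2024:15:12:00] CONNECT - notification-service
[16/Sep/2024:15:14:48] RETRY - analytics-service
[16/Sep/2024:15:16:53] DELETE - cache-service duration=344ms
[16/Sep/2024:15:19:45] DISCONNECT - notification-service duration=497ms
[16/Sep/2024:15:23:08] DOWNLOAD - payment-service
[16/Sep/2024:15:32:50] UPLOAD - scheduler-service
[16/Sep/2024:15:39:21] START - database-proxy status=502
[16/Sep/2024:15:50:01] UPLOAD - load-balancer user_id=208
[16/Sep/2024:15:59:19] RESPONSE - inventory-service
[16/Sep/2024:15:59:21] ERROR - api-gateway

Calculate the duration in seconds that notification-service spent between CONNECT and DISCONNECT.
465

To calculate state duration:

1. Find CONNECT event for notification-service: 16/Sep/2024:15:12:00
2. Find DISCONNECT event for notification-service: 16/Sep/2024:15:19:45
3. Calculate duration: 16/Sep/2024:15:19:45 - 16/Sep/2024:15:12:00 = 465 seconds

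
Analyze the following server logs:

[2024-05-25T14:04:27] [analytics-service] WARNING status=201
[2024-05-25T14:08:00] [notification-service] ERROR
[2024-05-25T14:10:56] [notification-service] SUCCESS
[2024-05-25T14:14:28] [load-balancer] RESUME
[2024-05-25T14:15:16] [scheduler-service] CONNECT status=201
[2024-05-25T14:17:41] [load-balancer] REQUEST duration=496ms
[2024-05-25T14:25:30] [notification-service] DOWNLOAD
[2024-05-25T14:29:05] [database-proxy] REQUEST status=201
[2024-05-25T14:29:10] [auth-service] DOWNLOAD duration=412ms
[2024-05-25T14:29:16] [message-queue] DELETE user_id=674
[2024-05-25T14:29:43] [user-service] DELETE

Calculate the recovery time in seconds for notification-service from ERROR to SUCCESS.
176

To calculate recovery time:

1. Find ERROR event for notification-service: 2024-05-25T14:08:00
2. Find next SUCCESS event for notification-service: 2024-05-25T14:10:56
3. Recovery time: 2024-05-25T14:10:56 - 2024-05-25T14:08:00 = 176 seconds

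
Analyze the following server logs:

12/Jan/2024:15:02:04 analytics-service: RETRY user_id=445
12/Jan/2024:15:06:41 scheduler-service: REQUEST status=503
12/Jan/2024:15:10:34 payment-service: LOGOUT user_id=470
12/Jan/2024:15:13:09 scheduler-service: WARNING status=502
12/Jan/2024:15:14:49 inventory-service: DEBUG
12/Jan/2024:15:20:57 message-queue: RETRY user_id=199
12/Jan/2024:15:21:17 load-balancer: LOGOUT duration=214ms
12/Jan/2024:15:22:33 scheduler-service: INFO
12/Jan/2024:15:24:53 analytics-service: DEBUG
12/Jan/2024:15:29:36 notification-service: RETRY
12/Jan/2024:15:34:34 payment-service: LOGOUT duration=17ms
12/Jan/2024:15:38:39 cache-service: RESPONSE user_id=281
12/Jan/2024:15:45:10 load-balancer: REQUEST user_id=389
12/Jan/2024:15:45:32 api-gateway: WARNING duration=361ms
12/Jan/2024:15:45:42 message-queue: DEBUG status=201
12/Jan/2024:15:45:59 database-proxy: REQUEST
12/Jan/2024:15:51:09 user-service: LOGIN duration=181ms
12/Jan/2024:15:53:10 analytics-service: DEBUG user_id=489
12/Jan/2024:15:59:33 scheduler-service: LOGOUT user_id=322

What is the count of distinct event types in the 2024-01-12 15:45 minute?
3

To count unique event types:

1. Filter events in the minute starting at 2024-01-12 15:45
2. Extract event types from matching entries
3. Count unique types: 3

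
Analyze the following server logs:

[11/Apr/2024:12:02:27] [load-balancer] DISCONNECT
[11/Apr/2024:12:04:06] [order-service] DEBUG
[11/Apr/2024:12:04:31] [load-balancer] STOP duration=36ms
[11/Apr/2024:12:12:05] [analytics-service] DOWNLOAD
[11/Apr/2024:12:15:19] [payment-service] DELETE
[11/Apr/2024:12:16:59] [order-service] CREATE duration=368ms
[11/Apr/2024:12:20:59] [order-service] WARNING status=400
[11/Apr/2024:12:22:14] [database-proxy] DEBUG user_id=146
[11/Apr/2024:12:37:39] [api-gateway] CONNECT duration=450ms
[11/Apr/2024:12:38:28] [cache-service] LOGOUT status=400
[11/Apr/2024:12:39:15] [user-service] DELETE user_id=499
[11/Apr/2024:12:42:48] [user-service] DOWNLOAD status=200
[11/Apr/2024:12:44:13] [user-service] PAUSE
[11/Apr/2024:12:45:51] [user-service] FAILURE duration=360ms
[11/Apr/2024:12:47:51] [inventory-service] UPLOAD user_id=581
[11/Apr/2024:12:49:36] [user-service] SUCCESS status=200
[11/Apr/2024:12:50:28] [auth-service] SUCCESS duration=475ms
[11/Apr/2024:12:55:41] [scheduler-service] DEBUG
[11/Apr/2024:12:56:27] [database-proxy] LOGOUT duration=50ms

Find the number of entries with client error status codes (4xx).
2

To find matching entries:

1. Pattern to match: client error status codes (4xx)
2. Scan each log entry for the pattern
3. Count matches: 2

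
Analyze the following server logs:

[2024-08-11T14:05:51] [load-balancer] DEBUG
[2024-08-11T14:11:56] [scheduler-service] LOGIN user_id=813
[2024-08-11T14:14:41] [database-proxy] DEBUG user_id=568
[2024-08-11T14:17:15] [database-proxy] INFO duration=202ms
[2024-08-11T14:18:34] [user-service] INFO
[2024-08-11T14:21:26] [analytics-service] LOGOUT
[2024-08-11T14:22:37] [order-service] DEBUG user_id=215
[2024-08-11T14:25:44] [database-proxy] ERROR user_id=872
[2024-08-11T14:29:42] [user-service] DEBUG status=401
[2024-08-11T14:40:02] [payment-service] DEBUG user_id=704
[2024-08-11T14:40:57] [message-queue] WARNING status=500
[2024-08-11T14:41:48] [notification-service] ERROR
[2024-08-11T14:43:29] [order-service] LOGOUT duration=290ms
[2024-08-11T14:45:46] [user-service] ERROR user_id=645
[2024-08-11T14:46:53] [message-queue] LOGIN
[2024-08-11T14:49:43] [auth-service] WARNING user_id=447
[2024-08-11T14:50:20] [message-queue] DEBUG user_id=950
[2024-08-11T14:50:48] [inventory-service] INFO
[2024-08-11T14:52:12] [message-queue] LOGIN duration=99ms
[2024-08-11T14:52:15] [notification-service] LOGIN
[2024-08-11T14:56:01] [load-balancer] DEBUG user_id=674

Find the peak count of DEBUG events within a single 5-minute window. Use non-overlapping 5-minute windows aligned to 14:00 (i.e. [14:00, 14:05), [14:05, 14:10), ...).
1

To find the burst window:

1. Divide the log period into non-overlapping 5-minute windows starting at 14:00
2. Count DEBUG events in each window
3. Find the window with maximum count
4. Maximum events in a window: 1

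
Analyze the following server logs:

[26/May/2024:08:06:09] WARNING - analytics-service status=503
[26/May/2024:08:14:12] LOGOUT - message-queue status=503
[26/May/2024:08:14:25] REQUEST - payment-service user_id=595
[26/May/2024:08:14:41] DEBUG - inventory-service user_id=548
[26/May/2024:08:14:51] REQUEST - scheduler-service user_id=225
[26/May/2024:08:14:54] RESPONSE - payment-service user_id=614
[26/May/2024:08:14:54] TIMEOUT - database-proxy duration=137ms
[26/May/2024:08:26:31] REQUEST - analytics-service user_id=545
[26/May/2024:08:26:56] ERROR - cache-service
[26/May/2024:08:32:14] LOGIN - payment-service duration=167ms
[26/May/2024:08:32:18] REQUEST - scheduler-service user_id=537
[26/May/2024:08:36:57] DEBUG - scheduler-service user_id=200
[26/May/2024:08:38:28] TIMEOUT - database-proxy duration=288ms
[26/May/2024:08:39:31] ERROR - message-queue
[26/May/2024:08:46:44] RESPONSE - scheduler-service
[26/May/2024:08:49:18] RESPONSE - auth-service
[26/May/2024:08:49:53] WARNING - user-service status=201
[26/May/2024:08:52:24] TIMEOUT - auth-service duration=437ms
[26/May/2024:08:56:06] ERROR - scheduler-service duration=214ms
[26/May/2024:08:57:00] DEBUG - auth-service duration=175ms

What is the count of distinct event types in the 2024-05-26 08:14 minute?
5

To count unique event types:

1. Filter events in the minute starting at 2024-05-26 08:14
2. Extract event types from matching entries
3. Count unique types: 5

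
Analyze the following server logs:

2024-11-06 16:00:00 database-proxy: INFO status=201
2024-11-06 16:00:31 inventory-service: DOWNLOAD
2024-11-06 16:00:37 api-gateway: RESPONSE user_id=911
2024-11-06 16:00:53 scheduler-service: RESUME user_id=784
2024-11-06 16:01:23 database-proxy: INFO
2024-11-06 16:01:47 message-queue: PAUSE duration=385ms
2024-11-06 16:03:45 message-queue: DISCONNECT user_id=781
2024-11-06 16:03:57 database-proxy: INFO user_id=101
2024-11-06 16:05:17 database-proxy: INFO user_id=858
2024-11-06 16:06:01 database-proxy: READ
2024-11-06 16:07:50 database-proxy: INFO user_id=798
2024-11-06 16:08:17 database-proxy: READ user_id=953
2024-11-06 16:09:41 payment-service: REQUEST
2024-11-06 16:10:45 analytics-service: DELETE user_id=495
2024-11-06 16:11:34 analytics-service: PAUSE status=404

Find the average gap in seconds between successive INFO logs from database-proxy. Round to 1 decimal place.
117.5

To calculate average interval:

1. Find all INFO events for database-proxy in order
2. Calculate time gaps between consecutive events
3. Compute mean of gaps: 470 / 4 = 117.5 seconds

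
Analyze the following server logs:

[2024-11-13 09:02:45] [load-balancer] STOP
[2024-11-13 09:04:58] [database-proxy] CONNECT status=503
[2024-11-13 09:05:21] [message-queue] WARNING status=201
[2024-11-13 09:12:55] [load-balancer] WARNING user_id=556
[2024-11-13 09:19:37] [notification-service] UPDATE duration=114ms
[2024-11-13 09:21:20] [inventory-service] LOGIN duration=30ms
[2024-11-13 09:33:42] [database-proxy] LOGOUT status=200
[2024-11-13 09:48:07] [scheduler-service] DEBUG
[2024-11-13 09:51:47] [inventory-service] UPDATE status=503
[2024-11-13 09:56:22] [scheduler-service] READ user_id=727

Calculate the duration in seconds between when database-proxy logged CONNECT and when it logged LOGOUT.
1724

To find the time between events:

1. Locate the first CONNECT event for database-proxy: 2024-11-13 09:04:58
2. Locate the first LOGOUT event for database-proxy: 2024-11-13 09:33:42
3. Calculate the difference: 2024-11-13 09:33:42 - 2024-11-13 09:04:58 = 1724 seconds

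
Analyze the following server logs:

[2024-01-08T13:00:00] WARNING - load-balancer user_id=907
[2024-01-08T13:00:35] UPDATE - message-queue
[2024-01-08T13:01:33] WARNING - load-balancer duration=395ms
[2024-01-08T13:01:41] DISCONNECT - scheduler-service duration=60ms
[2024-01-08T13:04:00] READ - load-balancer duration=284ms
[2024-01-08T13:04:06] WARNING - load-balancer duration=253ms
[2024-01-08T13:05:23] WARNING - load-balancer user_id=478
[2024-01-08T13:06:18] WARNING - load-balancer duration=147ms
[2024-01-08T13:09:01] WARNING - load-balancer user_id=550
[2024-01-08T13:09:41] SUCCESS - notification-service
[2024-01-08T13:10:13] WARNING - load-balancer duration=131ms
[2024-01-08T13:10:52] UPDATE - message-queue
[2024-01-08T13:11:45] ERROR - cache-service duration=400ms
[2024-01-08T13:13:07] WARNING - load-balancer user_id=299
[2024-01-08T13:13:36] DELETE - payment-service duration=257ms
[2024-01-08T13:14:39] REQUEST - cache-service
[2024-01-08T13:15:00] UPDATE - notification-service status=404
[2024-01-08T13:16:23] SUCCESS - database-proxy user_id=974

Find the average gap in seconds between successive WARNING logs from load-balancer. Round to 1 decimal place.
112.4

To calculate average interval:

1. Find all WARNING events for load-balancer in order
2. Calculate time gaps between consecutive events
3. Compute mean of gaps: 787 / 7 = 112.4 seconds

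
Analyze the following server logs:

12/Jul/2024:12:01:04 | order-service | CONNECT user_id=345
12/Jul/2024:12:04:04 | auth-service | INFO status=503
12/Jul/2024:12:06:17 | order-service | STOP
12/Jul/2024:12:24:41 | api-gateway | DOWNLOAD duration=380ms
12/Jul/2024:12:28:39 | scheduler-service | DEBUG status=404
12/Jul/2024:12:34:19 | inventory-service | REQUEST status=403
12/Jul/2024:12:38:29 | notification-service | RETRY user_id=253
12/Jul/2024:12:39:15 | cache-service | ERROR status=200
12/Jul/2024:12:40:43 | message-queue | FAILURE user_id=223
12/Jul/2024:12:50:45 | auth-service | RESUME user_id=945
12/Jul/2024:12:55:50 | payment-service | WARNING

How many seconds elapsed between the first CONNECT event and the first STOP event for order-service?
313

To find the time between events:

1. Locate the first CONNECT event for order-service: 12/Jul/2024:12:01:04
2. Locate the first STOP event for order-service: 12/Jul/2024:12:06:17
3. Calculate the difference: 12/Jul/2024:12:06:17 - 12/Jul/2024:12:01:04 = 313 seconds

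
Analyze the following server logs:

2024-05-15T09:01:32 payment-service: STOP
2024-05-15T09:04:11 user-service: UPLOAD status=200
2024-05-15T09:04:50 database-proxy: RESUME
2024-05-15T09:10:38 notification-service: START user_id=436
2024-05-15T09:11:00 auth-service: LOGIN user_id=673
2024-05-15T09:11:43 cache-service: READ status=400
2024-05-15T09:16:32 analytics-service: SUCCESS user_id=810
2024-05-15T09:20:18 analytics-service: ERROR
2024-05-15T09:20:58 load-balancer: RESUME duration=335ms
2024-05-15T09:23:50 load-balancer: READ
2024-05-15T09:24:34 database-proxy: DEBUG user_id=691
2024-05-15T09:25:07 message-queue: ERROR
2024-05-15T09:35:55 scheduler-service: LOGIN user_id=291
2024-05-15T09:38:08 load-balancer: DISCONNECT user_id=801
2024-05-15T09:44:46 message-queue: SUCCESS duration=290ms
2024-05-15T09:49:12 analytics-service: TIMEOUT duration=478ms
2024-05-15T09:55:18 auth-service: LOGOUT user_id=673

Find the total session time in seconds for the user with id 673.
2658

To calculate session duration:

1. Find LOGIN event for user_id=673: 2024-05-15T09:11:00
2. Find LOGOUT event for user_id=673: 2024-05-15T09:55:18
3. Session duration: 2024-05-15T09:55:18 - 2024-05-15T09:11:00 = 2658 seconds (44 minutes)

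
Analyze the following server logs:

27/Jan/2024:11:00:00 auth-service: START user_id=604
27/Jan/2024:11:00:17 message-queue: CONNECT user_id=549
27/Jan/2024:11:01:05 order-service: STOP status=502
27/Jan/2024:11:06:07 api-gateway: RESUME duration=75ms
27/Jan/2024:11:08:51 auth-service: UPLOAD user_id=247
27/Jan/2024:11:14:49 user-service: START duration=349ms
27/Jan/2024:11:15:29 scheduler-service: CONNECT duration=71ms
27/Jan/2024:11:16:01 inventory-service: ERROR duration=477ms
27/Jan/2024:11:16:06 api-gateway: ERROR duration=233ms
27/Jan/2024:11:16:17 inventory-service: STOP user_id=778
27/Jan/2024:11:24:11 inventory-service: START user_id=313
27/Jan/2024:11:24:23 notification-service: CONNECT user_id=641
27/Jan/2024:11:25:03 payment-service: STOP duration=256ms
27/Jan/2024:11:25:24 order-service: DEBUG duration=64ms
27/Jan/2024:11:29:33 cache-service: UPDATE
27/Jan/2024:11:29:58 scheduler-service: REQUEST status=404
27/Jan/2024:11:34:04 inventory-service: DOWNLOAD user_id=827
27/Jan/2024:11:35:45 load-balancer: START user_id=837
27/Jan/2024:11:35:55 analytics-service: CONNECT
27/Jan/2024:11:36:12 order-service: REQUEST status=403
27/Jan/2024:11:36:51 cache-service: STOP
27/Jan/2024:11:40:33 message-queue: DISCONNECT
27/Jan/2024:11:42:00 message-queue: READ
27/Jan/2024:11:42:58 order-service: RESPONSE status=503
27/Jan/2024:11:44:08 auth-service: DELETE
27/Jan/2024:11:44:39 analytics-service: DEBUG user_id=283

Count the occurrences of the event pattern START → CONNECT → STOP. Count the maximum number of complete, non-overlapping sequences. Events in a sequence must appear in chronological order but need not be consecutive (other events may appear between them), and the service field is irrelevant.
4

To count sequences:

1. Look for pattern: START → CONNECT → STOP
2. Greedily scan the log in chronological order, matching each sequence element in turn (ignoring service)
3. Each time the full pattern completes, increment the count and restart matching from the next event
4. Complete non-overlapping sequences found: 4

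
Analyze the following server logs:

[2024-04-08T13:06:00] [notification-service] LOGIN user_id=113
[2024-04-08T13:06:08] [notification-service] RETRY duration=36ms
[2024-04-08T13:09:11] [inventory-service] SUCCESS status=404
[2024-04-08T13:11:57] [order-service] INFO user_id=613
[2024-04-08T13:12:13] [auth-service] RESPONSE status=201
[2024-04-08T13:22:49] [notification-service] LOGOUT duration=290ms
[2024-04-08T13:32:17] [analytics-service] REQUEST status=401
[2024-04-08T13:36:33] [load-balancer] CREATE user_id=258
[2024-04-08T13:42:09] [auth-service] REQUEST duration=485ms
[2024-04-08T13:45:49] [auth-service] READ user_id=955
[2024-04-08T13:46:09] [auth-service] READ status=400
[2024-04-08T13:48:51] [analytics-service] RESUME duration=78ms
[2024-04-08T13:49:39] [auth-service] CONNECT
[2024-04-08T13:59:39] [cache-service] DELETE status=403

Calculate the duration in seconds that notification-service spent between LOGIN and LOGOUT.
1009

To calculate state duration:

1. Find LOGIN event for notification-service: 2024-04-08T13:06:00
2. Find LOGOUT event for notification-service: 2024-04-08T13:22:49
3. Calculate duration: 2024-04-08T13:22:49 - 2024-04-08T13:06:00 = 1009 seconds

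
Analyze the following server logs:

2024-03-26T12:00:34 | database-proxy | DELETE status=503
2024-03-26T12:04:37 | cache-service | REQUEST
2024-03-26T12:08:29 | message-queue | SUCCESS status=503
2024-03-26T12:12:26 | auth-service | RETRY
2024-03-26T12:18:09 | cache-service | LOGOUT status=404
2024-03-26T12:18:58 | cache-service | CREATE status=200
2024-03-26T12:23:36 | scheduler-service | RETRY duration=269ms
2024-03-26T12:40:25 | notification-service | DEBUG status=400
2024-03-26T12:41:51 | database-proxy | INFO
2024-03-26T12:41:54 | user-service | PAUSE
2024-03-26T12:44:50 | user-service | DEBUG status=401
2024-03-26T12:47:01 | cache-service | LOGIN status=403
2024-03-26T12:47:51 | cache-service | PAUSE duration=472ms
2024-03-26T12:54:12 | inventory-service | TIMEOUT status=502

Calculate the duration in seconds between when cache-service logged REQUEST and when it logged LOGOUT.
812

To find the time between events:

1. Locate the first REQUEST event for cache-service: 2024-03-26T12:04:37
2. Locate the first LOGOUT event for cache-service: 2024-03-26T12:18:09
3. Calculate the difference: 2024-03-26T12:18:09 - 2024-03-26T12:04:37 = 812 seconds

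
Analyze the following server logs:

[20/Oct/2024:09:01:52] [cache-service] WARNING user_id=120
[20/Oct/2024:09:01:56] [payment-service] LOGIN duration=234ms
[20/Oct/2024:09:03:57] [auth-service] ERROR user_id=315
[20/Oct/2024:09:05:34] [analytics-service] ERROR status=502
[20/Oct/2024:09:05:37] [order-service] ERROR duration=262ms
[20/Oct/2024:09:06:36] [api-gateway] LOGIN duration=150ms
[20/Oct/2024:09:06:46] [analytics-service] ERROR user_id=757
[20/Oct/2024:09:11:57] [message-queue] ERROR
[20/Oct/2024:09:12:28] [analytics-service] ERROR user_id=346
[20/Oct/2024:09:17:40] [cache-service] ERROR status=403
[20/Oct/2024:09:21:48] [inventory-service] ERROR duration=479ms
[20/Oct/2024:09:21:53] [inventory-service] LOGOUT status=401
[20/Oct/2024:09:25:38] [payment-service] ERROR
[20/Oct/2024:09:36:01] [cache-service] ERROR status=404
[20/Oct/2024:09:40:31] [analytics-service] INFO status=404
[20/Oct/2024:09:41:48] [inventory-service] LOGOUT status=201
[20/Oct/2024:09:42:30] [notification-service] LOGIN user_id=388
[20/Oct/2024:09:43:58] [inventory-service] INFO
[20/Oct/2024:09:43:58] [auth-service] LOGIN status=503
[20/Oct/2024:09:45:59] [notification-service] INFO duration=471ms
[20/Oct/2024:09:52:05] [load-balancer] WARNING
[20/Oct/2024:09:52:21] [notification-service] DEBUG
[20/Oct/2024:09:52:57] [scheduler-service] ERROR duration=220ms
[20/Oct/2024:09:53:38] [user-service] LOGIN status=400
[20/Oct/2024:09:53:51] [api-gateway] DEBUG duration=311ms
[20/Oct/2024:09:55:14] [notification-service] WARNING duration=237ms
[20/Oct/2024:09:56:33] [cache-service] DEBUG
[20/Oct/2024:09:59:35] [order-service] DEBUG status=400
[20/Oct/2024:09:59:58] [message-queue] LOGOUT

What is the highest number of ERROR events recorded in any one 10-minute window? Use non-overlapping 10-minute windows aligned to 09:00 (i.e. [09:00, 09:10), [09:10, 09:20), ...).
4

To find the burst window:

1. Divide the log period into non-overlapping 10-minute windows starting at 09:00
2. Count ERROR events in each window
3. Find the window with maximum count
4. Maximum events in a window: 4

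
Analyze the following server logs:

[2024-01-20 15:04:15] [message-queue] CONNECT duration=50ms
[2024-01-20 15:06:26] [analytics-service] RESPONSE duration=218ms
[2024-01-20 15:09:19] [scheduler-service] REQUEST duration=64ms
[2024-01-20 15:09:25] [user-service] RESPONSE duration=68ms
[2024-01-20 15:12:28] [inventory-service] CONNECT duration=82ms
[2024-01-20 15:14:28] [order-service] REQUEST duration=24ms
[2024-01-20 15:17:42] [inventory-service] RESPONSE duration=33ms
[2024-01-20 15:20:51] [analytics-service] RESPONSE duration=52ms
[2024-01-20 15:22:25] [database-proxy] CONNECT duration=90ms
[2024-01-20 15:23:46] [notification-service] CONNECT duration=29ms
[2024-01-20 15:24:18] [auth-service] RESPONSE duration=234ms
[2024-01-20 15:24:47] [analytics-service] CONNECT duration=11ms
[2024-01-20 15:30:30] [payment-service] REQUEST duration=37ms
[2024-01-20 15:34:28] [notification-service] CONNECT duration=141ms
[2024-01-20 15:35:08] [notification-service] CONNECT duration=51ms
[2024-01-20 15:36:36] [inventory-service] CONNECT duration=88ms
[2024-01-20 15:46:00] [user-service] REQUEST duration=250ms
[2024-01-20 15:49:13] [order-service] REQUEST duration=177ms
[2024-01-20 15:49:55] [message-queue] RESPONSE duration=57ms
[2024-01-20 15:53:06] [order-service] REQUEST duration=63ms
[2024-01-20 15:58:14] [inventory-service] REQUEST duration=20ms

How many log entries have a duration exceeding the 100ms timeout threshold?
5

To count timeouts:

1. Threshold: 100ms
2. Extract duration from each log entry
3. Count entries where duration > 100
4. Timeout count: 5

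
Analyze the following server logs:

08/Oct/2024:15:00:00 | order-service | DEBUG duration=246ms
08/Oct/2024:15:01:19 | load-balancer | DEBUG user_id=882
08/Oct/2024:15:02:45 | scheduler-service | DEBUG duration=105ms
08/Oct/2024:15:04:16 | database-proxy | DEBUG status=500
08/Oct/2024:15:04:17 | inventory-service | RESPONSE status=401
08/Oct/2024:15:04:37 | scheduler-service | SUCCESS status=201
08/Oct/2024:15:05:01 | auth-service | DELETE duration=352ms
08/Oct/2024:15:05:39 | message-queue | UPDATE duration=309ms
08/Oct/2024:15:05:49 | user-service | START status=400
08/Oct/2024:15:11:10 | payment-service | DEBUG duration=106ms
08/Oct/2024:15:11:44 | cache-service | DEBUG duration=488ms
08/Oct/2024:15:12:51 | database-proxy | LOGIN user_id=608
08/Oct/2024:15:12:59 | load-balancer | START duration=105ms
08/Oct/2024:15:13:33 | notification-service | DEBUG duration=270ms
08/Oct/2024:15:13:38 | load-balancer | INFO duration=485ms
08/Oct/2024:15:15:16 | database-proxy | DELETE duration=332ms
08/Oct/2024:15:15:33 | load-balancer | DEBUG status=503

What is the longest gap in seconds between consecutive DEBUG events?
414

To find the longest gap:

1. Extract all DEBUG events in chronological order
2. Calculate time differences between consecutive events
3. Find the maximum difference
4. Longest gap: 414 seconds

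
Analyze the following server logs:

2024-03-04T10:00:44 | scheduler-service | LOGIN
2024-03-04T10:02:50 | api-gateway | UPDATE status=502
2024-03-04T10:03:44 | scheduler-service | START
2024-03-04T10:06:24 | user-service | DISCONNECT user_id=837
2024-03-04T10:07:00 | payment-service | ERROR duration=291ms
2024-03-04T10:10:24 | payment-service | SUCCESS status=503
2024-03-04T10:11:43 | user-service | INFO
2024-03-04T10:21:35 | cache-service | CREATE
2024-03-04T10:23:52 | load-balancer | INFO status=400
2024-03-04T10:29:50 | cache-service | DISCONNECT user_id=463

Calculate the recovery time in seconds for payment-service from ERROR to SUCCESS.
204

To calculate recovery time:

1. Find ERROR event for payment-service: 2024-03-04T10:07:00
2. Find next SUCCESS event for payment-service: 2024-03-04T10:10:24
3. Recovery time: 2024-03-04T10:10:24 - 2024-03-04T10:07:00 = 204 seconds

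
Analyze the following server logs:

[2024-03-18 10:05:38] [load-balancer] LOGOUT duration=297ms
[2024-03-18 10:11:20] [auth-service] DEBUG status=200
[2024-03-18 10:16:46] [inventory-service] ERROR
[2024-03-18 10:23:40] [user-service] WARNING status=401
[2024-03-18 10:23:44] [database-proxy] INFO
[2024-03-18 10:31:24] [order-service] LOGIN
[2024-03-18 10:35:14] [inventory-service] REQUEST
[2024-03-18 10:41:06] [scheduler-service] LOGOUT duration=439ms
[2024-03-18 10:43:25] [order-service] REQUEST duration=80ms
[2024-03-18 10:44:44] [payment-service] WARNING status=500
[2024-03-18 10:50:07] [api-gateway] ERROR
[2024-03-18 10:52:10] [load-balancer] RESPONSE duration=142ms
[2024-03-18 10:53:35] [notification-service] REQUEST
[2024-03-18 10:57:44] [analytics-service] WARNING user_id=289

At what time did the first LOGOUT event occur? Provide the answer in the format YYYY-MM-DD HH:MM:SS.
2024-03-18 10:05:38

To find the first event:

1. Filter for all LOGOUT events
2. Sort by timestamp
3. Select the first one
4. Timestamp: 2024-03-18 10:05:38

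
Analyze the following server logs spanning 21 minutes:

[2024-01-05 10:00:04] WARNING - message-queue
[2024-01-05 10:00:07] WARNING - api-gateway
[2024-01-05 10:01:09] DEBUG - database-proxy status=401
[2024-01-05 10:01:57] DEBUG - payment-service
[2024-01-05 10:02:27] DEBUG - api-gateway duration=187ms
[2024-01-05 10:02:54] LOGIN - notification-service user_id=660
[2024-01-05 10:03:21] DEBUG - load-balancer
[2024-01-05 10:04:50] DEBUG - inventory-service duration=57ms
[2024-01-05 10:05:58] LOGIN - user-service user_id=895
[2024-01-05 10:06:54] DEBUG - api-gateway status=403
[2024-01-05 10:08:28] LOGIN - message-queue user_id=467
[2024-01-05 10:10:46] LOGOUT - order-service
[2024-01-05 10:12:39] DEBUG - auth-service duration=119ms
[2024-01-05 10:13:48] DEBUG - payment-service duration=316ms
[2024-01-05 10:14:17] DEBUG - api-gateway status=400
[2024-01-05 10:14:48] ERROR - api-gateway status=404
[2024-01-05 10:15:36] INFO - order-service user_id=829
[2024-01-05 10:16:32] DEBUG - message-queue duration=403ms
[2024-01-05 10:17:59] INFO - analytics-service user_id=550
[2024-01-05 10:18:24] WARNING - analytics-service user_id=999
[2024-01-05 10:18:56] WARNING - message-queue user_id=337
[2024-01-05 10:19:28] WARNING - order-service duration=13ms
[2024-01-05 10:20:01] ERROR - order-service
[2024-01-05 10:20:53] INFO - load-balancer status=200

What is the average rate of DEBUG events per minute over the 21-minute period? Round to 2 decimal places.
0.48

To calculate the rate:

1. Count total DEBUG events: 10
2. Total time period: 21 minutes
3. Rate = 10 / 21 = 0.48 events per minute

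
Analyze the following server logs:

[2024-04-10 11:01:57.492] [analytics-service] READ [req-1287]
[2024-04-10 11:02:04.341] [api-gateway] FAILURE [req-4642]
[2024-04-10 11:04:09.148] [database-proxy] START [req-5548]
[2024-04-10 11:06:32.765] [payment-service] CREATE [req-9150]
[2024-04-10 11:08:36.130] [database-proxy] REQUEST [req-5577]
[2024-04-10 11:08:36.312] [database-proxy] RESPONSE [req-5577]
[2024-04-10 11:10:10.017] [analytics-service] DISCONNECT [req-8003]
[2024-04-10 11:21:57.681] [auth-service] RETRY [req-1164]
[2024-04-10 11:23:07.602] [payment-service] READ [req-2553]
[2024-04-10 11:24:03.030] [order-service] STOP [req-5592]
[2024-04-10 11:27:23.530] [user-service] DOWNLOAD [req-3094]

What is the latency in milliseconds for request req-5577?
182

To calculate latency:

1. Find REQUEST with id req-5577: 2024-04-10 11:08:36.130
2. Find RESPONSE with id req-5577: 2024-04-10 11:08:36.312
3. Latency: 2024-04-10 11:08:36.312 - 2024-04-10 11:08:36.130 = 182ms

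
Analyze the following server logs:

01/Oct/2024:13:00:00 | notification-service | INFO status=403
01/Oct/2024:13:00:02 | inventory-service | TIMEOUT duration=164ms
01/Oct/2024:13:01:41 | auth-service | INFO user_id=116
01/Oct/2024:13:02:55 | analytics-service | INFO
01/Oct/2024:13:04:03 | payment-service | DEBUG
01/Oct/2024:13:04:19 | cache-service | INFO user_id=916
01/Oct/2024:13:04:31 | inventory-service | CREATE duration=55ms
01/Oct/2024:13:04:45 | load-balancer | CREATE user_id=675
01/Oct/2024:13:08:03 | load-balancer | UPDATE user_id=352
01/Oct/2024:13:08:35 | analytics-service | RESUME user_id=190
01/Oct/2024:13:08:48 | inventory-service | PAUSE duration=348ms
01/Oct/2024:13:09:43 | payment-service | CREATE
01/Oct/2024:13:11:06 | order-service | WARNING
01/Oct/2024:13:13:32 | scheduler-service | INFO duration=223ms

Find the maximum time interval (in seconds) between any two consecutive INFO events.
553

To find the longest gap:

1. Extract all INFO events in chronological order
2. Calculate time differences between consecutive events
3. Find the maximum difference
4. Longest gap: 553 seconds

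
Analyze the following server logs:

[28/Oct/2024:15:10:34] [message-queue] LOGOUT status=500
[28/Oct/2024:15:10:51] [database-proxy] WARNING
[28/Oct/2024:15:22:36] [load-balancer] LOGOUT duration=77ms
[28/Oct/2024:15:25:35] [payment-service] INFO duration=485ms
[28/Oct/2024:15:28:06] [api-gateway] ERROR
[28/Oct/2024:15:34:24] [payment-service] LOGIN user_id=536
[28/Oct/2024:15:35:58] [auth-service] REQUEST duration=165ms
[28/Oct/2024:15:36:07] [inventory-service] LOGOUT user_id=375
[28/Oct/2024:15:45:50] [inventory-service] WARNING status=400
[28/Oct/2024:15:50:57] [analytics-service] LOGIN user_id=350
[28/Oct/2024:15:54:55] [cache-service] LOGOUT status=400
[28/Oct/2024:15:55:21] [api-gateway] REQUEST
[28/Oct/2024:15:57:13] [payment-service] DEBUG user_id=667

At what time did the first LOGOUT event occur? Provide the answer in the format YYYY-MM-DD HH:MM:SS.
2024-10-28 15:10:34

To find the first event:

1. Filter for all LOGOUT events
2. Sort by timestamp
3. Select the first one
4. Timestamp: 2024-10-28 15:10:34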